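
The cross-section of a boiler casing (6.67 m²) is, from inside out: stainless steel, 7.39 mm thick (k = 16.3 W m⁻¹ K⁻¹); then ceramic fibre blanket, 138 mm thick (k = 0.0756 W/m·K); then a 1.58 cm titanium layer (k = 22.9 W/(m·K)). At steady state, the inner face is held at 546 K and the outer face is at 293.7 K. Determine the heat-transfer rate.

Series thermal resistances, inner to outer:
  R_stainless steel = L/(kA) = 0.00739/(16.3·6.67) = 6.797×10^-5 K/W
  R_ceramic fibre blanket = L/(kA) = 0.138/(0.0756·6.67) = 0.2737 K/W
  R_titanium = L/(kA) = 0.0158/(22.9·6.67) = 1.034×10^-4 K/W
ΣR = 6.797×10^-5 + 0.2737 + 1.034×10^-4 = 0.2739 K/W
Q = ΔT/ΣR = (546 K − 293.7 K)/0.2739 = 921 W

Q = 921 W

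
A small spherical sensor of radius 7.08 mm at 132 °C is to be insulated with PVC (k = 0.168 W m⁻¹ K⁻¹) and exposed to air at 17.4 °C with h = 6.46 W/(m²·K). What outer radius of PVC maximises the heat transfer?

r_cr = 5.20 cm

For a sphere, r_cr = 2k_ins/h = 2·0.168/6.46 = 0.0520 m = 5.20 cm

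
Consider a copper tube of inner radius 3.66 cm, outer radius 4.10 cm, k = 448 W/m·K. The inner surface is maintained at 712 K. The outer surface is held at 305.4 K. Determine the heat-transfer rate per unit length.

Q' = 10100 kW/m

Q' = 2πk·ΔT/ln(r₂/r₁) = 2π × 448 × 406.6 / ln(0.0410/0.0366) = 1.01×10^7 W/m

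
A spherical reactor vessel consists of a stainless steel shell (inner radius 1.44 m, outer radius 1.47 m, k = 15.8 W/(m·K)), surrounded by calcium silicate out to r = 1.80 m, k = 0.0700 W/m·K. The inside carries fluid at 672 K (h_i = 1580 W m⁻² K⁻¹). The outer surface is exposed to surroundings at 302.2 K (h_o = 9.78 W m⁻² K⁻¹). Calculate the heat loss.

Treat each layer as a resistance in series:
  R_conv,in = 1/(4πr²h) = 1/(4π·1.44²·1580) = 2.429×10^-5 K/W
  R_stainless steel = (1/1.44 − 1/1.47)/(4πk) = 0.01417/(4π·15.8) = 7.138×10^-5 K/W
  R_calcium silicate = (1/1.47 − 1/1.80)/(4πk) = 0.1247/(4π·0.0700) = 0.1418 K/W
  R_conv,out = 1/(4πr²h) = 1/(4π·1.80²·9.78) = 0.002511 K/W
ΣR = 2.429×10^-5 + 7.138×10^-5 + 0.1418 + 0.002511 = 0.1444 K/W
Q = ΔT/ΣR = (672 K − 302.2 K)/0.1444 = 2560 W

Q = 2.56 kW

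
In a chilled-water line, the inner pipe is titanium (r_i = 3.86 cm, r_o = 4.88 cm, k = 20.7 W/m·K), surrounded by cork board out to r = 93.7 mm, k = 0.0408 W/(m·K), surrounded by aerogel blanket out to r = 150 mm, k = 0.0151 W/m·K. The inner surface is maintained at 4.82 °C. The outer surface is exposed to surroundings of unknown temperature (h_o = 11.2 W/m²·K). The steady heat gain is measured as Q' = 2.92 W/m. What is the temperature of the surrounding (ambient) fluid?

Series resistances:
  R'_titanium = ln(0.0488/0.0386)/(2πk) = 0.2345/(2π·20.7) = 0.001803 m·K/W
  R'_cork board = ln(0.0937/0.0488)/(2πk) = 0.6524/(2π·0.0408) = 2.545 m·K/W
  R'_aerogel blanket = ln(0.150/0.0937)/(2πk) = 0.4705/(2π·0.0151) = 4.959 m·K/W
  R'_conv,out = 1/(2πr h) = 1/(2π·0.150·11.2) = 0.09474 m·K/W
ΣR = 7.601 m·K/W
ΔT = Q'·ΣR = 2.92 × 7.601 = 22.19 K
Heat flows inward, so T_out = T_in + ΔT = 4.82 + 22.19 = 27.0 °C

T_out = 27.0 °C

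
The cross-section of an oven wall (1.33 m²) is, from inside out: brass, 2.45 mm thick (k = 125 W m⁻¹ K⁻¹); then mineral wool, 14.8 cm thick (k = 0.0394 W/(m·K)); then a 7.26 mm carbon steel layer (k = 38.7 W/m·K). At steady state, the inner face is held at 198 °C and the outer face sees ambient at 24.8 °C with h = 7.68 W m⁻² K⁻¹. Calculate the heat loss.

Q = 59.3 W

Series thermal resistances, inner to outer:
  R_brass = L/(kA) = 0.00245/(125·1.33) = 1.474×10^-5 K/W
  R_mineral wool = L/(kA) = 0.148/(0.0394·1.33) = 2.824 K/W
  R_carbon steel = L/(kA) = 0.00726/(38.7·1.33) = 1.411×10^-4 K/W
  R_conv,out = 1/(hA) = 1/(7.68·1.33) = 0.09790 K/W
ΣR = 1.474×10^-5 + 2.824 + 1.411×10^-4 + 0.09790 = 2.922 K/W
Q = ΔT/ΣR = (198 °C − 24.8 °C)/2.922 = 59.3 W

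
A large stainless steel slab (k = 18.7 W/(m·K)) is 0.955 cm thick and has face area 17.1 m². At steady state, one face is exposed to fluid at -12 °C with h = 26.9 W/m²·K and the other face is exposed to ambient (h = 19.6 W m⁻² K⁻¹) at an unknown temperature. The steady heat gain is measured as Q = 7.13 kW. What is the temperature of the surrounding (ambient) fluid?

T_out = 25.0 °C

Series resistances:
  R_conv,in = 1/(hA) = 1/(26.9·17.1) = 0.002174 K/W
  R_stainless steel = L/(kA) = 0.00955/(18.7·17.1) = 2.987×10^-5 K/W
  R_conv,out = 1/(hA) = 1/(19.6·17.1) = 0.002984 K/W
ΣR = 0.005187 K/W
ΔT = Q·ΣR = 7130 × 0.005187 = 36.98 K
Heat flows inward, so T_out = T_in + ΔT = -12 + 36.98 = 25.0 °C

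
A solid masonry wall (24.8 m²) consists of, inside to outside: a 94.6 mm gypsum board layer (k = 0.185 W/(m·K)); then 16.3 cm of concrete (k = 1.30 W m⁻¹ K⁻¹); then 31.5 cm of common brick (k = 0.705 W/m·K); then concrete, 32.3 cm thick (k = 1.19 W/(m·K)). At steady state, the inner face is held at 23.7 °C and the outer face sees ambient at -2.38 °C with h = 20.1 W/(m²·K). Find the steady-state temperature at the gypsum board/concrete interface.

Series thermal resistances, inner to outer:
  R_gypsum board = L/(kA) = 0.0946/(0.185·24.8) = 0.02062 K/W
  R_concrete = L/(kA) = 0.163/(1.30·24.8) = 0.005056 K/W
  R_common brick = L/(kA) = 0.315/(0.705·24.8) = 0.01802 K/W
  R_concrete = L/(kA) = 0.323/(1.19·24.8) = 0.01094 K/W
  R_conv,out = 1/(hA) = 1/(20.1·24.8) = 0.002006 K/W
ΣR = 0.02062 + 0.005056 + 0.01802 + 0.01094 + 0.002006 = 0.05664 K/W
Q = ΔT/ΣR = (23.7 °C − -2.38 °C)/0.05664 = 460.5 W
From the inner boundary to the gypsum board/concrete interface, ΣR_partial = 0.02062 K/W.
T_interface = T_in − Q·ΣR_partial = 23.7 °C − (460.5)(0.02062) = 14.2 °C

T = 14.2 °C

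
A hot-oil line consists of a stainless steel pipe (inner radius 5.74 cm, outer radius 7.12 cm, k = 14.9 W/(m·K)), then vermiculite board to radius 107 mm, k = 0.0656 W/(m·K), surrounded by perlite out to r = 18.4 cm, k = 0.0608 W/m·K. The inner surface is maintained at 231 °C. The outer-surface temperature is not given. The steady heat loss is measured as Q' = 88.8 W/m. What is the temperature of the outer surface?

T_out = 17.0 °C

Series resistances:
  R'_stainless steel = ln(0.0712/0.0574)/(2πk) = 0.2154/(2π·14.9) = 0.002301 m·K/W
  R'_vermiculite board = ln(0.107/0.0712)/(2πk) = 0.4073/(2π·0.0656) = 0.9883 m·K/W
  R'_perlite = ln(0.184/0.107)/(2πk) = 0.5421/(2π·0.0608) = 1.419 m·K/W
ΣR = 2.410 m·K/W
ΔT = Q'·ΣR = 88.8 × 2.410 = 214.0 K
Heat flows outward, so T_out = T_in − ΔT = 231 − 214.0 = 17.0 °C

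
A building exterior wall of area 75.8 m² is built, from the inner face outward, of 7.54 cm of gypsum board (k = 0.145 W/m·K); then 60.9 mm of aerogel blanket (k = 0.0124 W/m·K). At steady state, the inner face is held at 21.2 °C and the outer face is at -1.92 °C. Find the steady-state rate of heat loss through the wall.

Q = 323 W

Treat each layer as a resistance in series:
  R_gypsum board = L/(kA) = 0.0754/(0.145·75.8) = 0.006860 K/W
  R_aerogel blanket = L/(kA) = 0.0609/(0.0124·75.8) = 0.06479 K/W
ΣR = 0.006860 + 0.06479 = 0.07165 K/W
Q = ΔT/ΣR = (21.2 °C − -1.92 °C)/0.07165 = 323 W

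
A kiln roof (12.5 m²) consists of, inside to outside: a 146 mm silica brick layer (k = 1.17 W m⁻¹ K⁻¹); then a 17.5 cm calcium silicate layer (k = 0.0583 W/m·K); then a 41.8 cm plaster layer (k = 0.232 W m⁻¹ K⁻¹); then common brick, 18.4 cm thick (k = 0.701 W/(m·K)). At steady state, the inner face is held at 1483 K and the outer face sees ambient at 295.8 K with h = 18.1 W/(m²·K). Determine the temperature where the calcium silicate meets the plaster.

Resistance network (inner→outer):
  R_silica brick = L/(kA) = 0.146/(1.17·12.5) = 0.009983 K/W
  R_calcium silicate = L/(kA) = 0.175/(0.0583·12.5) = 0.2401 K/W
  R_plaster = L/(kA) = 0.418/(0.232·12.5) = 0.1441 K/W
  R_common brick = L/(kA) = 0.184/(0.701·12.5) = 0.02100 K/W
  R_conv,out = 1/(hA) = 1/(18.1·12.5) = 0.004420 K/W
ΣR = 0.009983 + 0.2401 + 0.1441 + 0.02100 + 0.004420 = 0.4196 K/W
Q = ΔT/ΣR = (1483 K − 295.8 K)/0.4196 = 2829 W
From the inner boundary to the calcium silicate/plaster interface, ΣR_partial = 0.2501 K/W.
T_interface = T_in − Q·ΣR_partial = 1483 K − (2829)(0.2501) = 775 K

T = 775 K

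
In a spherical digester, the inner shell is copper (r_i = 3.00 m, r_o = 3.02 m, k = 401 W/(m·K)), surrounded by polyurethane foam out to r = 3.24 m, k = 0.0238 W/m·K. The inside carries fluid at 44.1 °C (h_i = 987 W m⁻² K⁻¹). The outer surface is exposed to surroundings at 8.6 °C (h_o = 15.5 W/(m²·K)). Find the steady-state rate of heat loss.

Resistance network (inner→outer):
  R_conv,in = 1/(4πr²h) = 1/(4π·3.00²·987) = 8.958×10^-6 K/W
  R_copper = (1/3.00 − 1/3.02)/(4πk) = 0.002208/(4π·401) = 4.381×10^-7 K/W
  R_polyurethane foam = (1/3.02 − 1/3.24)/(4πk) = 0.02248/(4π·0.0238) = 0.07518 K/W
  R_conv,out = 1/(4πr²h) = 1/(4π·3.24²·15.5) = 4.891×10^-4 K/W
ΣR = 8.958×10^-6 + 4.381×10^-7 + 0.07518 + 4.891×10^-4 = 0.07568 K/W
Q = ΔT/ΣR = (44.1 °C − 8.6 °C)/0.07568 = 469 W

Q = 469 W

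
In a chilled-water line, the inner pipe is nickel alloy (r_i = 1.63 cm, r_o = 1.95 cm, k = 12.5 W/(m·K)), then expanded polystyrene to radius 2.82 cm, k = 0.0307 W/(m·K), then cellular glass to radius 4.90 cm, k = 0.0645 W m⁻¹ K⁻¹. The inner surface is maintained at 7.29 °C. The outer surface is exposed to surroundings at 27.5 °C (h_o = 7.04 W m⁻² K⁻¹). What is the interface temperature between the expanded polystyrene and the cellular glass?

Treat each layer as a resistance in series:
  R'_nickel alloy = ln(0.0195/0.0163)/(2πk) = 0.1792/(2π·12.5) = 0.002282 m·K/W
  R'_expanded polystyrene = ln(0.0282/0.0195)/(2πk) = 0.3689/(2π·0.0307) = 1.912 m·K/W
  R'_cellular glass = ln(0.0490/0.0282)/(2πk) = 0.5525/(2π·0.0645) = 1.363 m·K/W
  R'_conv,out = 1/(2πr h) = 1/(2π·0.0490·7.04) = 0.4614 m·K/W
ΣR = 0.002282 + 1.912 + 1.363 + 0.4614 = 3.739 m·K/W
Q' = ΔT/ΣR = (7.29 °C − 27.5 °C)/3.739 = -5.405 W/m
From the inner boundary to the expanded polystyrene/cellular glass interface, ΣR_partial = 1.914 m·K/W.
T_interface = T_in − Q'·ΣR_partial = 7.29 °C − (-5.405)(1.914) = 17.6 °C

T = 17.6 °C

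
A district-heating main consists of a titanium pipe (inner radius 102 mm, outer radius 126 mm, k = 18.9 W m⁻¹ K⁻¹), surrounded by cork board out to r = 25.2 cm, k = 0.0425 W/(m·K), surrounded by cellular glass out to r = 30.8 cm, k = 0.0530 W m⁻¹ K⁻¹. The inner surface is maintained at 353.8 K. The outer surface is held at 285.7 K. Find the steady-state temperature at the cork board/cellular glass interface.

Resistance network (inner→outer):
  R'_titanium = ln(0.126/0.102)/(2πk) = 0.2113/(2π·18.9) = 0.001779 m·K/W
  R'_cork board = ln(0.252/0.126)/(2πk) = 0.6931/(2π·0.0425) = 2.596 m·K/W
  R'_cellular glass = ln(0.308/0.252)/(2πk) = 0.2007/(2π·0.0530) = 0.6026 m·K/W
ΣR = 0.001779 + 2.596 + 0.6026 = 3.200 m·K/W
Q' = ΔT/ΣR = (353.8 K − 285.7 K)/3.200 = 21.28 W/m
From the inner boundary to the cork board/cellular glass interface, ΣR_partial = 2.598 m·K/W.
T_interface = T_in − Q'·ΣR_partial = 353.8 K − (21.28)(2.598) = 298.5 K

T = 298.5 K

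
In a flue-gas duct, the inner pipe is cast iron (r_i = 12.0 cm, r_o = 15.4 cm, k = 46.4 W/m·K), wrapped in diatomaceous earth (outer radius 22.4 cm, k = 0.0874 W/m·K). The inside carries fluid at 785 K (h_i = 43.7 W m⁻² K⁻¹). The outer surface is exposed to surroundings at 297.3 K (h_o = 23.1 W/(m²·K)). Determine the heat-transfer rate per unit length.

Series thermal resistances, inner to outer:
  R'_conv,in = 1/(2πr h) = 1/(2π·0.120·43.7) = 0.03035 m·K/W
  R'_cast iron = ln(0.154/0.120)/(2πk) = 0.2495/(2π·46.4) = 8.557×10^-4 m·K/W
  R'_diatomaceous earth = ln(0.224/0.154)/(2πk) = 0.3747/(2π·0.0874) = 0.6823 m·K/W
  R'_conv,out = 1/(2πr h) = 1/(2π·0.224·23.1) = 0.03076 m·K/W
ΣR = 0.03035 + 8.557×10^-4 + 0.6823 + 0.03076 = 0.7443 m·K/W
Q' = ΔT/ΣR = (785 K − 297.3 K)/0.7443 = 655 W/m

Q' = 655 W/m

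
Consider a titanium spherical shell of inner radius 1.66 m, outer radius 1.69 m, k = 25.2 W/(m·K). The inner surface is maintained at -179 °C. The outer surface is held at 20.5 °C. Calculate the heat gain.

Q = 4πk·ΔT/(1/r₁ − 1/r₂) = 4π × 25.2 × 199.5 / (1/1.66 − 1/1.69) = 5.91×10^6 W

Q = 5910 kW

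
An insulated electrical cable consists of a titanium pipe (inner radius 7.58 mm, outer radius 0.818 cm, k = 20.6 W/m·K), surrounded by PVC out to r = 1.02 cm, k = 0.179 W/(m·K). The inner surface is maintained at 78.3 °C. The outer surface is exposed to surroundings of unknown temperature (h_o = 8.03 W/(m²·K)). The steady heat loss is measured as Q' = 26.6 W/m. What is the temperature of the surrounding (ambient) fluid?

Series resistances:
  R'_titanium = ln(0.00818/0.00758)/(2πk) = 0.07618/(2π·20.6) = 5.886×10^-4 m·K/W
  R'_PVC = ln(0.0102/0.00818)/(2πk) = 0.2207/(2π·0.179) = 0.1962 m·K/W
  R'_conv,out = 1/(2πr h) = 1/(2π·0.0102·8.03) = 1.943 m·K/W
ΣR = 2.140 m·K/W
ΔT = Q'·ΣR = 26.6 × 2.140 = 56.92 K
Heat flows outward, so T_out = T_in − ΔT = 78.3 − 56.92 = 21.4 °C

T_out = 21.4 °C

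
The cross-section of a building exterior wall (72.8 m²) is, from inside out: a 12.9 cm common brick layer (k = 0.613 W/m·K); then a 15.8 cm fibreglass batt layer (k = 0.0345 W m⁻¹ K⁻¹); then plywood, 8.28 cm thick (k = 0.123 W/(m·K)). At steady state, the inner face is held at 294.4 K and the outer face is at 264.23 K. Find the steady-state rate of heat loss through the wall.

Resistance network (inner→outer):
  R_common brick = L/(kA) = 0.129/(0.613·72.8) = 0.002891 K/W
  R_fibreglass batt = L/(kA) = 0.158/(0.0345·72.8) = 0.06291 K/W
  R_plywood = L/(kA) = 0.0828/(0.123·72.8) = 0.009247 K/W
ΣR = 0.002891 + 0.06291 + 0.009247 = 0.07505 K/W
Q = ΔT/ΣR = (294.4 K − 264.23 K)/0.07505 = 402 W

Q = 402 W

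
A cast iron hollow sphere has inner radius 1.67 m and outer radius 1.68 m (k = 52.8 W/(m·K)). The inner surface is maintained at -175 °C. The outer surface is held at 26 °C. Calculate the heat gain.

Q = 4πk·ΔT/(1/r₁ − 1/r₂) = 4π × 52.8 × 201 / (1/1.67 − 1/1.68) = 3.74×10^7 W

Q = 3.74×10^7 W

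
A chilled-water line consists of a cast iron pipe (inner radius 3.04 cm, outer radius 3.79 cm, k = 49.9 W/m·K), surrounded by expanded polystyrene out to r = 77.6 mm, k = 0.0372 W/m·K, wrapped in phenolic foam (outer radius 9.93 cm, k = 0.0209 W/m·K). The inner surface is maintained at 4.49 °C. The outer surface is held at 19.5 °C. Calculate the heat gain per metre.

Resistance network (inner→outer):
  R'_cast iron = ln(0.0379/0.0304)/(2πk) = 0.2205/(2π·49.9) = 7.033×10^-4 m·K/W
  R'_expanded polystyrene = ln(0.0776/0.0379)/(2πk) = 0.7166/(2π·0.0372) = 3.066 m·K/W
  R'_phenolic foam = ln(0.0993/0.0776)/(2πk) = 0.2466/(2π·0.0209) = 1.878 m·K/W
ΣR = 7.033×10^-4 + 3.066 + 1.878 = 4.945 m·K/W
Q' = ΔT/ΣR = (4.49 °C − 19.5 °C)/4.945 = -3.04 W/m
(Negative Q' ⇒ heat flows inward; heat gain = 3.04 W/m.)

Q' = 3.04 W/m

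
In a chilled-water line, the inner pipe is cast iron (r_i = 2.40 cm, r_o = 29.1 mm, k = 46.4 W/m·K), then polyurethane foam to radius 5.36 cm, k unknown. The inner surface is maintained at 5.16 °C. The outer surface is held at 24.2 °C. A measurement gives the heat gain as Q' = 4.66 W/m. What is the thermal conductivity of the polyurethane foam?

ΣR = ΔT/Q' = |5.16 − 24.2|/4.66 = 4.086 m·K/W
Known resistances:
  R'_cast iron = ln(0.0291/0.0240)/(2πk) = 0.1927/(2π·46.4) = 6.609×10^-4 m·K/W
R_polyurethane foam = ΣR − ΣR_known = 4.086 − 6.609×10^-4 = 4.085 m·K/W
ln(r₂/r₁)/(2πk) = 4.085 ⇒ k = 0.6108/(2π·4.085) = 0.0238 W/m·K

k = 0.0238 W/m·K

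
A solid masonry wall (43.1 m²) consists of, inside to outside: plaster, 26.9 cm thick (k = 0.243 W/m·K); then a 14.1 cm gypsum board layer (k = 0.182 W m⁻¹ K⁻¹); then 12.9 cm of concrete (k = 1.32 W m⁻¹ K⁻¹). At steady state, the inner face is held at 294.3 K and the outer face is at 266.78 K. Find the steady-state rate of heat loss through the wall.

Resistance network (inner→outer):
  R_plaster = L/(kA) = 0.269/(0.243·43.1) = 0.02568 K/W
  R_gypsum board = L/(kA) = 0.141/(0.182·43.1) = 0.01798 K/W
  R_concrete = L/(kA) = 0.129/(1.32·43.1) = 0.002267 K/W
ΣR = 0.02568 + 0.01798 + 0.002267 = 0.04593 K/W
Q = ΔT/ΣR = (294.3 K − 266.78 K)/0.04593 = 599 W

Q = 599 W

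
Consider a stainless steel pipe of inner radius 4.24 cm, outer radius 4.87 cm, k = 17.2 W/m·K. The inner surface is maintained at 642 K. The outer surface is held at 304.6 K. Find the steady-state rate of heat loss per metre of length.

Q' = 2πk·ΔT/ln(r₂/r₁) = 2π × 17.2 × 337.4 / ln(0.0487/0.0424) = 2.63×10^5 W/m

Q' = 263 kW/m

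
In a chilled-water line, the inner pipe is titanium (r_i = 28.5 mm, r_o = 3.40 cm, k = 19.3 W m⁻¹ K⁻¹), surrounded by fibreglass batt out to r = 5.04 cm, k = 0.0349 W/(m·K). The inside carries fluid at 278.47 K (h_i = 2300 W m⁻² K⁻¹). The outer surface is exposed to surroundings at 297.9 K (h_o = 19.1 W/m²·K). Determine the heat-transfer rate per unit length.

Series thermal resistances, inner to outer:
  R'_conv,in = 1/(2πr h) = 1/(2π·0.0285·2300) = 0.002428 m·K/W
  R'_titanium = ln(0.0340/0.0285)/(2πk) = 0.1765/(2π·19.3) = 0.001455 m·K/W
  R'_fibreglass batt = ln(0.0504/0.0340)/(2πk) = 0.3936/(2π·0.0349) = 1.795 m·K/W
  R'_conv,out = 1/(2πr h) = 1/(2π·0.0504·19.1) = 0.1653 m·K/W
ΣR = 0.002428 + 0.001455 + 1.795 + 0.1653 = 1.964 m·K/W
Q' = ΔT/ΣR = (278.47 K − 297.9 K)/1.964 = -9.89 W/m
(Negative Q' ⇒ heat flows inward; heat gain = 9.89 W/m.)

Q' = 9.89 W/m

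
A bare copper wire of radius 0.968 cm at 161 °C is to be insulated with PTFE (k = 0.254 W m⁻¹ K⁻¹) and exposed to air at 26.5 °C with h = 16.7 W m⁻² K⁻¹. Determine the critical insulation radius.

r_cr = 1.52 cm

For a cylinder, r_cr = k_ins/h = 0.254/16.7 = 0.0152 m = 1.52 cm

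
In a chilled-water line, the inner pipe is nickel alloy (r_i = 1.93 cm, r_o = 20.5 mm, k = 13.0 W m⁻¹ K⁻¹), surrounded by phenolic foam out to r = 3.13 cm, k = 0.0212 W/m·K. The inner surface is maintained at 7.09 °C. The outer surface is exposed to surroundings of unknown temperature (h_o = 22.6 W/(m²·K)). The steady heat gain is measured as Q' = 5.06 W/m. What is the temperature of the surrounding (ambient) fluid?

T_out = 24.3 °C

Sum the resistances:
  R'_nickel alloy = ln(0.0205/0.0193)/(2πk) = 0.06032/(2π·13.0) = 7.385×10^-4 m·K/W
  R'_phenolic foam = ln(0.0313/0.0205)/(2πk) = 0.4232/(2π·0.0212) = 3.177 m·K/W
  R'_conv,out = 1/(2πr h) = 1/(2π·0.0313·22.6) = 0.2250 m·K/W
ΣR = 3.403 m·K/W
ΔT = Q'·ΣR = 5.06 × 3.403 = 17.22 K
Heat flows inward, so T_out = T_in + ΔT = 7.09 + 17.22 = 24.3 °C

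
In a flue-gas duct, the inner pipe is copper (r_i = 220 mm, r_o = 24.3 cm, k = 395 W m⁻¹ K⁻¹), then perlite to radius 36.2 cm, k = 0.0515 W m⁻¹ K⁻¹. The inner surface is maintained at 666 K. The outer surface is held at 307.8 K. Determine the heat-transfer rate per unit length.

Q' = 291 W/m

Series thermal resistances, inner to outer:
  R'_copper = ln(0.243/0.220)/(2πk) = 0.09943/(2π·395) = 4.006×10^-5 m·K/W
  R'_perlite = ln(0.362/0.243)/(2πk) = 0.3986/(2π·0.0515) = 1.232 m·K/W
ΣR = 4.006×10^-5 + 1.232 = 1.232 m·K/W
Q' = ΔT/ΣR = (666 K − 307.8 K)/1.232 = 291 W/m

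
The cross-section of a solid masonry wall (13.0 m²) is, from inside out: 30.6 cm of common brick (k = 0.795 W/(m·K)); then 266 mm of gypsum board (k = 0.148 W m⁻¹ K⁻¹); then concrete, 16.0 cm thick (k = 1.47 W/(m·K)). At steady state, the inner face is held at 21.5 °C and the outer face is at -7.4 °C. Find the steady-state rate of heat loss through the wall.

Treat each layer as a resistance in series:
  R_common brick = L/(kA) = 0.306/(0.795·13.0) = 0.02961 K/W
  R_gypsum board = L/(kA) = 0.266/(0.148·13.0) = 0.1383 K/W
  R_concrete = L/(kA) = 0.160/(1.47·13.0) = 0.008373 K/W
ΣR = 0.02961 + 0.1383 + 0.008373 = 0.1763 K/W
Q = ΔT/ΣR = (21.5 °C − -7.4 °C)/0.1763 = 164 W

Q = 164 W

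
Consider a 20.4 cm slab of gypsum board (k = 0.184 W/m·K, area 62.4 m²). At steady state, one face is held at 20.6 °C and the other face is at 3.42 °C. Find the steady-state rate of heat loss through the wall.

Q = 967 W

Q = kA·ΔT/L = 0.184 × 62.4 × |20.6 °C − 3.42 °C| / 0.204 = 967 W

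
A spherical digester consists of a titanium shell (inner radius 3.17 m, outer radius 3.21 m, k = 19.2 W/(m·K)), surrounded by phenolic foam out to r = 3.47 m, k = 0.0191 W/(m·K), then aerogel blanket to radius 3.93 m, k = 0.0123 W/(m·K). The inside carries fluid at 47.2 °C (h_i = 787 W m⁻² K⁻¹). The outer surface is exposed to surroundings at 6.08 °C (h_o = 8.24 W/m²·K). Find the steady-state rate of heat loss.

Resistance network (inner→outer):
  R_conv,in = 1/(4πr²h) = 1/(4π·3.17²·787) = 1.006×10^-5 K/W
  R_titanium = (1/3.17 − 1/3.21)/(4πk) = 0.003931/(4π·19.2) = 1.629×10^-5 K/W
  R_phenolic foam = (1/3.21 − 1/3.47)/(4πk) = 0.02334/(4π·0.0191) = 0.09725 K/W
  R_aerogel blanket = (1/3.47 − 1/3.93)/(4πk) = 0.03373/(4π·0.0123) = 0.2182 K/W
  R_conv,out = 1/(4πr²h) = 1/(4π·3.93²·8.24) = 6.253×10^-4 K/W
ΣR = 1.006×10^-5 + 1.629×10^-5 + 0.09725 + 0.2182 + 6.253×10^-4 = 0.3161 K/W
Q = ΔT/ΣR = (47.2 °C − 6.08 °C)/0.3161 = 130 W

Q = 130 W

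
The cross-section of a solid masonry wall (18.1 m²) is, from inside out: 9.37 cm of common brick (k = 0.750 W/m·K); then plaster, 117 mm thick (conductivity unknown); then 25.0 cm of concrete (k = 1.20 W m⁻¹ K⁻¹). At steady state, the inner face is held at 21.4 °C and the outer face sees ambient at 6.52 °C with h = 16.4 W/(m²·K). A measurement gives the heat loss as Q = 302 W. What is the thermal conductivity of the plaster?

k = 0.235 W/m·K

ΣR = ΔT/Q = |21.4 − 6.52|/302 = 0.04927 K/W
Known resistances:
  R_common brick = L/(kA) = 0.0937/(0.750·18.1) = 0.006902 K/W
  R_concrete = L/(kA) = 0.250/(1.20·18.1) = 0.01151 K/W
  R_conv,out = 1/(hA) = 1/(16.4·18.1) = 0.003369 K/W
R_plaster = ΣR − ΣR_known = 0.04927 − 0.02178 = 0.02749 K/W
L/(kA) = 0.02749 ⇒ k = 0.117/(0.02749·18.1) = 0.235 W/m·K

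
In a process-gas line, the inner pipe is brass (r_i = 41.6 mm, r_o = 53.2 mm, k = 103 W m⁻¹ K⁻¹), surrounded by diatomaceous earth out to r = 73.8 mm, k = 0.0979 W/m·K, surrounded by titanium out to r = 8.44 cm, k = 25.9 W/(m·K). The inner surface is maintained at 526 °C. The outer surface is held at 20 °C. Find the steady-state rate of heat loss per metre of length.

Resistance network (inner→outer):
  R'_brass = ln(0.0532/0.0416)/(2πk) = 0.2460/(2π·103) = 3.801×10^-4 m·K/W
  R'_diatomaceous earth = ln(0.0738/0.0532)/(2πk) = 0.3273/(2π·0.0979) = 0.5321 m·K/W
  R'_titanium = ln(0.0844/0.0738)/(2πk) = 0.1342/(2π·25.9) = 8.247×10^-4 m·K/W
ΣR = 3.801×10^-4 + 0.5321 + 8.247×10^-4 = 0.5333 m·K/W
Q' = ΔT/ΣR = (526 °C − 20 °C)/0.5333 = 949 W/m

Q' = 949 W/m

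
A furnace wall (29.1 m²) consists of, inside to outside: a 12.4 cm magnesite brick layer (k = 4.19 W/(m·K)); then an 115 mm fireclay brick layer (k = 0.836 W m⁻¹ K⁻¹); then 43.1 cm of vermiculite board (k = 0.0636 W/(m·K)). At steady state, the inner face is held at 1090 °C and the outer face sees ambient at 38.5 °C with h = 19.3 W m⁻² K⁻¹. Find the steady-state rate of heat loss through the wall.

Q = 4370 W

Treat each layer as a resistance in series:
  R_magnesite brick = L/(kA) = 0.124/(4.19·29.1) = 0.001017 K/W
  R_fireclay brick = L/(kA) = 0.115/(0.836·29.1) = 0.004727 K/W
  R_vermiculite board = L/(kA) = 0.431/(0.0636·29.1) = 0.2329 K/W
  R_conv,out = 1/(hA) = 1/(19.3·29.1) = 0.001781 K/W
ΣR = 0.001017 + 0.004727 + 0.2329 + 0.001781 = 0.2404 K/W
Q = ΔT/ΣR = (1090 °C − 38.5 °C)/0.2404 = 4370 W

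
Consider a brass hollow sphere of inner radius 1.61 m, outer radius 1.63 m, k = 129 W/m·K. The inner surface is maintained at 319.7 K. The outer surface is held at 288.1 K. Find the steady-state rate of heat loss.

Q = 4πk·ΔT/(1/r₁ − 1/r₂) = 4π × 129 × 31.6 / (1/1.61 − 1/1.63) = 6.72×10^6 W

Q = 6.72×10^6 W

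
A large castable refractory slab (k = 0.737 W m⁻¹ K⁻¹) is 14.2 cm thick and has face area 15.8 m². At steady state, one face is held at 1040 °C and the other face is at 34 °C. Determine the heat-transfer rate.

Q = kA·ΔT/L = 0.737 × 15.8 × |1040 °C − 34 °C| / 0.142 = 82500 W

Q = 82500 W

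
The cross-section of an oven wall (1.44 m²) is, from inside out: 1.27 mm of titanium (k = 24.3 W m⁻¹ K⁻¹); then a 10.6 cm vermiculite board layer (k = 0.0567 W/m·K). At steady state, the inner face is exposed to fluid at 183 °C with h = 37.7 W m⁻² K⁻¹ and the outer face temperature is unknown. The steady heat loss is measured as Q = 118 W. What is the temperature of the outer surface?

Sum the resistances:
  R_conv,in = 1/(hA) = 1/(37.7·1.44) = 0.01842 K/W
  R_titanium = L/(kA) = 0.00127/(24.3·1.44) = 3.629×10^-5 K/W
  R_vermiculite board = L/(kA) = 0.106/(0.0567·1.44) = 1.298 K/W
ΣR = 1.317 K/W
ΔT = Q·ΣR = 118 × 1.317 = 155.4 K
Heat flows outward, so T_out = T_in − ΔT = 183 − 155.4 = 27.6 °C

T_out = 27.6 °C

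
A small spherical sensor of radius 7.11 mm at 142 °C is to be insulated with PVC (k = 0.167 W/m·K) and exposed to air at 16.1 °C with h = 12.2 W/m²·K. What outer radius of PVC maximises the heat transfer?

For a sphere, r_cr = 2k_ins/h = 2·0.167/12.2 = 0.0274 m = 2.74 cm

r_cr = 2.74 cm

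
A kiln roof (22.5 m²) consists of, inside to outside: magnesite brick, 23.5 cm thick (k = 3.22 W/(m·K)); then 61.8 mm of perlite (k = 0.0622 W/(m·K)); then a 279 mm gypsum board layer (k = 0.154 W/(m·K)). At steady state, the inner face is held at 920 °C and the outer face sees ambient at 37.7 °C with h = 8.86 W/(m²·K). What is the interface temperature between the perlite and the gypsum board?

Series thermal resistances, inner to outer:
  R_magnesite brick = L/(kA) = 0.235/(3.22·22.5) = 0.003244 K/W
  R_perlite = L/(kA) = 0.0618/(0.0622·22.5) = 0.04416 K/W
  R_gypsum board = L/(kA) = 0.279/(0.154·22.5) = 0.08052 K/W
  R_conv,out = 1/(hA) = 1/(8.86·22.5) = 0.005016 K/W
ΣR = 0.003244 + 0.04416 + 0.08052 + 0.005016 = 0.1329 K/W
Q = ΔT/ΣR = (920 °C − 37.7 °C)/0.1329 = 6639 W
From the inner boundary to the perlite/gypsum board interface, ΣR_partial = 0.04740 K/W.
T_interface = T_in − Q·ΣR_partial = 920 °C − (6639)(0.04740) = 605 °C

T = 605 °C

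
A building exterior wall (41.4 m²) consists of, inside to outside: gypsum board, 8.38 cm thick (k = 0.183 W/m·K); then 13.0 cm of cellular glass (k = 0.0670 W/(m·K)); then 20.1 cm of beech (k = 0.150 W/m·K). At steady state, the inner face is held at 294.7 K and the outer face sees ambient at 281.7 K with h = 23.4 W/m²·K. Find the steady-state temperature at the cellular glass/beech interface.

Treat each layer as a resistance in series:
  R_gypsum board = L/(kA) = 0.0838/(0.183·41.4) = 0.01106 K/W
  R_cellular glass = L/(kA) = 0.130/(0.0670·41.4) = 0.04687 K/W
  R_beech = L/(kA) = 0.201/(0.150·41.4) = 0.03237 K/W
  R_conv,out = 1/(hA) = 1/(23.4·41.4) = 0.001032 K/W
ΣR = 0.01106 + 0.04687 + 0.03237 + 0.001032 = 0.09133 K/W
Q = ΔT/ΣR = (294.7 K − 281.7 K)/0.09133 = 142.3 W
From the inner boundary to the cellular glass/beech interface, ΣR_partial = 0.05793 K/W.
T_interface = T_in − Q·ΣR_partial = 294.7 K − (142.3)(0.05793) = 286.5 K

T = 286.5 K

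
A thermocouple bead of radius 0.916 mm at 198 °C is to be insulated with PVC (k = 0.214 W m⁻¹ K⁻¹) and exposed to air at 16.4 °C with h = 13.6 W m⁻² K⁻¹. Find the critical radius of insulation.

For a sphere, r_cr = 2k_ins/h = 2·0.214/13.6 = 0.0315 m = 3.15 cm

r_cr = 3.15 cm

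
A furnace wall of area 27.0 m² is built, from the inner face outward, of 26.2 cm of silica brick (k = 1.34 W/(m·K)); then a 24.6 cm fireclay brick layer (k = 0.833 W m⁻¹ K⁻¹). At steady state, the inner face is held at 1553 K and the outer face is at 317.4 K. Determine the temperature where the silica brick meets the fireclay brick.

Treat each layer as a resistance in series:
  R_silica brick = L/(kA) = 0.262/(1.34·27.0) = 0.007242 K/W
  R_fireclay brick = L/(kA) = 0.246/(0.833·27.0) = 0.01094 K/W
ΣR = 0.007242 + 0.01094 = 0.01818 K/W
Q = ΔT/ΣR = (1553 K − 317.4 K)/0.01818 = 67960 W
From the inner boundary to the silica brick/fireclay brick interface, ΣR_partial = 0.007242 K/W.
T_interface = T_in − Q·ΣR_partial = 1553 K − (67960)(0.007242) = 1061 K

T = 1061 K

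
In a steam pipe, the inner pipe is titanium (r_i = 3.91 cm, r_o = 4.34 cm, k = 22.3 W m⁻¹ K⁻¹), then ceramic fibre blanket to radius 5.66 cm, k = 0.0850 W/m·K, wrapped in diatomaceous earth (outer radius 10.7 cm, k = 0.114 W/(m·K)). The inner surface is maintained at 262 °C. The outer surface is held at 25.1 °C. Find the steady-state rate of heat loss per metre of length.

Q' = 171 W/m

Treat each layer as a resistance in series:
  R'_titanium = ln(0.0434/0.0391)/(2πk) = 0.1043/(2π·22.3) = 7.447×10^-4 m·K/W
  R'_ceramic fibre blanket = ln(0.0566/0.0434)/(2πk) = 0.2655/(2π·0.0850) = 0.4972 m·K/W
  R'_diatomaceous earth = ln(0.107/0.0566)/(2πk) = 0.6368/(2π·0.114) = 0.8891 m·K/W
ΣR = 7.447×10^-4 + 0.4972 + 0.8891 = 1.387 m·K/W
Q' = ΔT/ΣR = (262 °C − 25.1 °C)/1.387 = 171 W/m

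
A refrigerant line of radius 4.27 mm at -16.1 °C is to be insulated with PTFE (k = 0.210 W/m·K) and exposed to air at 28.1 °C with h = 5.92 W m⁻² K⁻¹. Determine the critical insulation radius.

For a cylinder, r_cr = k_ins/h = 0.210/5.92 = 0.0355 m = 3.55 cm

r_cr = 3.55 cm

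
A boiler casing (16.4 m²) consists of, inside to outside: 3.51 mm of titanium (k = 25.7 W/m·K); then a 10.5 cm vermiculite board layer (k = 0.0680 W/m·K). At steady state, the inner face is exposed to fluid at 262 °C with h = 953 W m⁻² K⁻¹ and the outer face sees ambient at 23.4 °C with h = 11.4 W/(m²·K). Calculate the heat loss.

Resistance network (inner→outer):
  R_conv,in = 1/(hA) = 1/(953·16.4) = 6.398×10^-5 K/W
  R_titanium = L/(kA) = 0.00351/(25.7·16.4) = 8.328×10^-6 K/W
  R_vermiculite board = L/(kA) = 0.105/(0.0680·16.4) = 0.09415 K/W
  R_conv,out = 1/(hA) = 1/(11.4·16.4) = 0.005349 K/W
ΣR = 6.398×10^-5 + 8.328×10^-6 + 0.09415 + 0.005349 = 0.09957 K/W
Q = ΔT/ΣR = (262 °C − 23.4 °C)/0.09957 = 2400 W

Q = 2.40 kW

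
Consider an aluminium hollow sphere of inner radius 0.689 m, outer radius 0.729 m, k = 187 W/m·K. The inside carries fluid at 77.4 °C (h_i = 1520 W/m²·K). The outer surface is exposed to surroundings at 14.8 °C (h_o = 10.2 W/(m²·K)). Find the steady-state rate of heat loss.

Q = 4.22 kW

Series thermal resistances, inner to outer:
  R_conv,in = 1/(4πr²h) = 1/(4π·0.689²·1520) = 1.103×10^-4 K/W
  R_aluminium = (1/0.689 − 1/0.729)/(4πk) = 0.07964/(4π·187) = 3.389×10^-5 K/W
  R_conv,out = 1/(4πr²h) = 1/(4π·0.729²·10.2) = 0.01468 K/W
ΣR = 1.103×10^-4 + 3.389×10^-5 + 0.01468 = 0.01482 K/W
Q = ΔT/ΣR = (77.4 °C − 14.8 °C)/0.01482 = 4220 W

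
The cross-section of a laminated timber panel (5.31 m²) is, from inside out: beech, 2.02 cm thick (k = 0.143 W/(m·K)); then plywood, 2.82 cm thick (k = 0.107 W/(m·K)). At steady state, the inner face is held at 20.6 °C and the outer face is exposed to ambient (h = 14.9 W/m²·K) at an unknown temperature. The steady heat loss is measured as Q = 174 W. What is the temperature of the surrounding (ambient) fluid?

Series resistances:
  R_beech = L/(kA) = 0.0202/(0.143·5.31) = 0.02660 K/W
  R_plywood = L/(kA) = 0.0282/(0.107·5.31) = 0.04963 K/W
  R_conv,out = 1/(hA) = 1/(14.9·5.31) = 0.01264 K/W
ΣR = 0.08887 K/W
ΔT = Q·ΣR = 174 × 0.08887 = 15.46 K
Heat flows outward, so T_out = T_in − ΔT = 20.6 − 15.46 = 5.14 °C

T_out = 5.14 °C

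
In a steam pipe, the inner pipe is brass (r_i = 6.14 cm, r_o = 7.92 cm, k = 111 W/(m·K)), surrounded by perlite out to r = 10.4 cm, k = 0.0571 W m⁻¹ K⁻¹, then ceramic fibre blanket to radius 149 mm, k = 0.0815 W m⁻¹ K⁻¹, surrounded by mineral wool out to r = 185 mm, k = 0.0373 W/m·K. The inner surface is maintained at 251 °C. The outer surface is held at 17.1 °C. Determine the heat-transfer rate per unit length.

Series thermal resistances, inner to outer:
  R'_brass = ln(0.0792/0.0614)/(2πk) = 0.2546/(2π·111) = 3.650×10^-4 m·K/W
  R'_perlite = ln(0.104/0.0792)/(2πk) = 0.2724/(2π·0.0571) = 0.7593 m·K/W
  R'_ceramic fibre blanket = ln(0.149/0.104)/(2πk) = 0.3596/(2π·0.0815) = 0.7021 m·K/W
  R'_mineral wool = ln(0.185/0.149)/(2πk) = 0.2164/(2π·0.0373) = 0.9234 m·K/W
ΣR = 3.650×10^-4 + 0.7593 + 0.7021 + 0.9234 = 2.385 m·K/W
Q' = ΔT/ΣR = (251 °C − 17.1 °C)/2.385 = 98.1 W/m

Q' = 98.1 W/m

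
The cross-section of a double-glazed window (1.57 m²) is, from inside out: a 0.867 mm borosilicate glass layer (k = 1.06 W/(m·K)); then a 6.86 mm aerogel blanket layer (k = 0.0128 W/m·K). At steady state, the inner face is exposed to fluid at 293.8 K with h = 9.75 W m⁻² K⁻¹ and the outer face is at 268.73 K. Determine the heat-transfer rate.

Treat each layer as a resistance in series:
  R_conv,in = 1/(hA) = 1/(9.75·1.57) = 0.06533 K/W
  R_borosilicate glass = L/(kA) = 8.67×10^-4/(1.06·1.57) = 5.210×10^-4 K/W
  R_aerogel blanket = L/(kA) = 0.00686/(0.0128·1.57) = 0.3414 K/W
ΣR = 0.06533 + 5.210×10^-4 + 0.3414 = 0.4073 K/W
Q = ΔT/ΣR = (293.8 K − 268.73 K)/0.4073 = 61.6 W

Q = 61.6 W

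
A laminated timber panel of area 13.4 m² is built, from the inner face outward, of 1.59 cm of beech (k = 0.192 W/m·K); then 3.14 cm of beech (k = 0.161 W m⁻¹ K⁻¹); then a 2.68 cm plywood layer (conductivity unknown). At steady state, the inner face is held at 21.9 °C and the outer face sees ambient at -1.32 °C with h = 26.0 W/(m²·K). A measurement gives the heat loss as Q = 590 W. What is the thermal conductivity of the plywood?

ΣR = ΔT/Q = |21.9 − -1.32|/590 = 0.03936 K/W
Known resistances:
  R_beech = L/(kA) = 0.0159/(0.192·13.4) = 0.006180 K/W
  R_beech = L/(kA) = 0.0314/(0.161·13.4) = 0.01455 K/W
  R_conv,out = 1/(hA) = 1/(26.0·13.4) = 0.002870 K/W
R_plywood = ΣR − ΣR_known = 0.03936 − 0.02360 = 0.01576 K/W
L/(kA) = 0.01576 ⇒ k = 0.0268/(0.01576·13.4) = 0.127 W/m·K

k = 0.127 W/m·K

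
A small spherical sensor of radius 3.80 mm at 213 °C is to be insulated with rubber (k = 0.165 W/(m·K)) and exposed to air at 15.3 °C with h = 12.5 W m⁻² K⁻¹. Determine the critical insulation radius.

r_cr = 2.64 cm

For a sphere, r_cr = 2k_ins/h = 2·0.165/12.5 = 0.0264 m = 2.64 cm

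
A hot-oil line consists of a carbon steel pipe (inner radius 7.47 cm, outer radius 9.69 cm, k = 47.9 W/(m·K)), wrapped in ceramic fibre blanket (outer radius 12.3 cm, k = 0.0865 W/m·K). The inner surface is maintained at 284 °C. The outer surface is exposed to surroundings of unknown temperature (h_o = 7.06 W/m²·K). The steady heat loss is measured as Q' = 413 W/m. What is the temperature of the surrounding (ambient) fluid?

Sum the resistances:
  R'_carbon steel = ln(0.0969/0.0747)/(2πk) = 0.2602/(2π·47.9) = 8.646×10^-4 m·K/W
  R'_ceramic fibre blanket = ln(0.123/0.0969)/(2πk) = 0.2385/(2π·0.0865) = 0.4388 m·K/W
  R'_conv,out = 1/(2πr h) = 1/(2π·0.123·7.06) = 0.1833 m·K/W
ΣR = 0.6230 m·K/W
ΔT = Q'·ΣR = 413 × 0.6230 = 257.3 K
Heat flows outward, so T_out = T_in − ΔT = 284 − 257.3 = 26.7 °C

T_out = 26.7 °C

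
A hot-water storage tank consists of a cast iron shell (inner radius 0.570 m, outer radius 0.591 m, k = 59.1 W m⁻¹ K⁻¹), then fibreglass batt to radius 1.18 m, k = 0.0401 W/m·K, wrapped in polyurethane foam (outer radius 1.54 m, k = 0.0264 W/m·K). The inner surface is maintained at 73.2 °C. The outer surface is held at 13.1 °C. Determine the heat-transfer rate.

Series thermal resistances, inner to outer:
  R_cast iron = (1/0.570 − 1/0.591)/(4πk) = 0.06234/(4π·59.1) = 8.394×10^-5 K/W
  R_fibreglass batt = (1/0.591 − 1/1.18)/(4πk) = 0.8446/(4π·0.0401) = 1.676 K/W
  R_polyurethane foam = (1/1.18 − 1/1.54)/(4πk) = 0.1981/(4π·0.0264) = 0.5972 K/W
ΣR = 8.394×10^-5 + 1.676 + 0.5972 = 2.273 K/W
Q = ΔT/ΣR = (73.2 °C − 13.1 °C)/2.273 = 26.4 W

Q = 26.4 W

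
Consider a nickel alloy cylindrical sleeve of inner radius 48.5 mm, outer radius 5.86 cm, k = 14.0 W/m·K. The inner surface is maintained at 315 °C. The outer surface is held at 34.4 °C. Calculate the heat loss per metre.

Q' = 2πk·ΔT/ln(r₂/r₁) = 2π × 14.0 × 280.6 / ln(0.0586/0.0485) = 1.30×10^5 W/m

Q' = 1.30×10^5 W/m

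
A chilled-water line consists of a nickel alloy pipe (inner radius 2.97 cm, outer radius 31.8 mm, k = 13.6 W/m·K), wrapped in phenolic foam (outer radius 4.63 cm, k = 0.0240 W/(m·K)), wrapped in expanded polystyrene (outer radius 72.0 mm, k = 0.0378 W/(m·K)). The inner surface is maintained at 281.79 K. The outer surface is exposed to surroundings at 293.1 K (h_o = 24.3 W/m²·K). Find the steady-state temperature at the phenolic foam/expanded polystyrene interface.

Series thermal resistances, inner to outer:
  R'_nickel alloy = ln(0.0318/0.0297)/(2πk) = 0.06832/(2π·13.6) = 7.995×10^-4 m·K/W
  R'_phenolic foam = ln(0.0463/0.0318)/(2πk) = 0.3757/(2π·0.0240) = 2.491 m·K/W
  R'_expanded polystyrene = ln(0.0720/0.0463)/(2πk) = 0.4415/(2π·0.0378) = 1.859 m·K/W
  R'_conv,out = 1/(2πr h) = 1/(2π·0.0720·24.3) = 0.09097 m·K/W
ΣR = 7.995×10^-4 + 2.491 + 1.859 + 0.09097 = 4.442 m·K/W
Q' = ΔT/ΣR = (281.79 K − 293.1 K)/4.442 = -2.546 W/m
From the inner boundary to the phenolic foam/expanded polystyrene interface, ΣR_partial = 2.492 m·K/W.
T_interface = T_in − Q'·ΣR_partial = 281.79 K − (-2.546)(2.492) = 288.1 K

T = 288.1 K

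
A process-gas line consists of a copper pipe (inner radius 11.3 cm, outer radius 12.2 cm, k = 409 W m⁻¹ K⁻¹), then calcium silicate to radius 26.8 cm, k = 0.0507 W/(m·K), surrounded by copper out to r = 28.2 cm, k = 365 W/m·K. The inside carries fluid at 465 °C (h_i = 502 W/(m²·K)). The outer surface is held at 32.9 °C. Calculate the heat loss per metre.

Q' = 175 W/m

Resistance network (inner→outer):
  R'_conv,in = 1/(2πr h) = 1/(2π·0.113·502) = 0.002806 m·K/W
  R'_copper = ln(0.122/0.113)/(2πk) = 0.07663/(2π·409) = 2.982×10^-5 m·K/W
  R'_calcium silicate = ln(0.268/0.122)/(2πk) = 0.7870/(2π·0.0507) = 2.470 m·K/W
  R'_copper = ln(0.282/0.268)/(2πk) = 0.05092/(2π·365) = 2.220×10^-5 m·K/W
ΣR = 0.002806 + 2.982×10^-5 + 2.470 + 2.220×10^-5 = 2.473 m·K/W
Q' = ΔT/ΣR = (465 °C − 32.9 °C)/2.473 = 175 W/m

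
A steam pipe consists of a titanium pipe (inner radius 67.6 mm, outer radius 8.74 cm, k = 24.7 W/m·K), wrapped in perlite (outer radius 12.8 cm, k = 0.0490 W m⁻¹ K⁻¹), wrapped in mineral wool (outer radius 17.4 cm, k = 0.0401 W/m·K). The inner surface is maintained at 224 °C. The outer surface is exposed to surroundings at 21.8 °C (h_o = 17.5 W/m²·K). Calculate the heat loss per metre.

Series thermal resistances, inner to outer:
  R'_titanium = ln(0.0874/0.0676)/(2πk) = 0.2569/(2π·24.7) = 0.001655 m·K/W
  R'_perlite = ln(0.128/0.0874)/(2πk) = 0.3815/(2π·0.0490) = 1.239 m·K/W
  R'_mineral wool = ln(0.174/0.128)/(2πk) = 0.3070/(2π·0.0401) = 1.219 m·K/W
  R'_conv,out = 1/(2πr h) = 1/(2π·0.174·17.5) = 0.05227 m·K/W
ΣR = 0.001655 + 1.239 + 1.219 + 0.05227 = 2.512 m·K/W
Q' = ΔT/ΣR = (224 °C − 21.8 °C)/2.512 = 80.5 W/m

Q' = 80.5 W/m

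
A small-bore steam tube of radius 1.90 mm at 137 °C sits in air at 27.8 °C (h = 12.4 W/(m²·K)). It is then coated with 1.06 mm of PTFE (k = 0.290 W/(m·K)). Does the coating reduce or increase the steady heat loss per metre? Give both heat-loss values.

Critical radius for a cylinder: r_cr = k/h = 0.0234 m = 2.34 cm.
Outer radius after coating: r₂ = 0.00190 + 0.00106 = 0.00296 m.
Since r₁ < r_cr and r₂ ≤ r_cr, the coating moves toward the maximum at r_cr — heat loss rises.
Bare: R = 1/(2πr₁h) = 6.755 m·K/W; Q = 109.2/6.755 = 16.2 W/m.
Coated: R = R_cond + R_conv = 4.579 m·K/W; Q = 109.2/4.579 = 23.8 W/m.

increases: 16.2 → 23.8 W/m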